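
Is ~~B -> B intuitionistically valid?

No

This is double-negation elimination, which is not intuitionistically valid.
A Kripke countermodel: worlds s0, s1; order generated by s0 <= s1; atoms true at each world — s0:{}; s1:{B}.
s0 ||-/- ~~B -> B: already at s0 itself, s0 ||- ~~B but s0 ||-/- B.
s0 lacks atom B, so s0 ||-/- B.
So the root s0 does not force the formula.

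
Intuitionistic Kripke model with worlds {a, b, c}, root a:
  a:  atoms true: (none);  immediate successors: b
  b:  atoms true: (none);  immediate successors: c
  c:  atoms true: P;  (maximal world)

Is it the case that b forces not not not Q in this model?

b forces not not not Q: no world accessible from b forces not not Q.

Yes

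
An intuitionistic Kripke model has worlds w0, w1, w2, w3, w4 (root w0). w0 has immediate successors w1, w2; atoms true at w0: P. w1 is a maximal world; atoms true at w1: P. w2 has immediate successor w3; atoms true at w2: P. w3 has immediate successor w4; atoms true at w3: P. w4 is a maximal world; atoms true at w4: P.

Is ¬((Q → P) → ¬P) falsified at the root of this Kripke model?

w0 ⊩ ¬((Q → P) → ¬P): no world accessible from w0 forces (Q → P) → ¬P.
So the root w0 forces ¬((Q → P) → ¬P); the model is not a countermodel.

No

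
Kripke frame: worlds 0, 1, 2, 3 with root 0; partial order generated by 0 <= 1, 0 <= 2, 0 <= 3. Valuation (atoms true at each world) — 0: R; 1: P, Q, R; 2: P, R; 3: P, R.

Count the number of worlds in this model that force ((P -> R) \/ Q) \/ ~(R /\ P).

0: forces it.
1: forces it.
2: forces it.
3: forces it.
Worlds forcing the formula: {0, 1, 2, 3}.

4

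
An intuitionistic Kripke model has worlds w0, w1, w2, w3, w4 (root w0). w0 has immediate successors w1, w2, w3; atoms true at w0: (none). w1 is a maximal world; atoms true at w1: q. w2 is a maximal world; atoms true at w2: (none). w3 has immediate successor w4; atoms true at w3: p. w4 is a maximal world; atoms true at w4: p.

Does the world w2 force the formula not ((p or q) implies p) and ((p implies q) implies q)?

w2 does not force not ((p or q) implies p) and ((p implies q) implies q) since w2 fails not ((p or q) implies p).

No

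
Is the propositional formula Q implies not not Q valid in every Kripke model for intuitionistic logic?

Yes

This is double-negation introduction, which is intuitionistically derivable.
If a world forces Q then every accessible world forces Q (persistence), so none forces not Q; hence not not Q.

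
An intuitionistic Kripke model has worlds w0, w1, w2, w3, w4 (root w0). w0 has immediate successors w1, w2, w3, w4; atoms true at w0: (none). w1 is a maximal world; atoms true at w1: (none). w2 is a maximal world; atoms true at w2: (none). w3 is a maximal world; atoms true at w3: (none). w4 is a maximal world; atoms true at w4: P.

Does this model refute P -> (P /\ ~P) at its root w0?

Yes

w0 ||-/- P -> (P /\ ~P): at the accessible world w4, w4 ||- P but w4 ||-/- P /\ ~P.
w4 ||-/- P /\ ~P since w4 fails ~P.
So the root w0 does not force P -> (P /\ ~P); the model is a countermodel.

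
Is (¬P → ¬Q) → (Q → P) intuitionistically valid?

No

This is the converse of contraposition, which is not intuitionistically valid.
A Kripke countermodel: worlds s0, s1; order generated by s0 ≤ s1; atoms true at each world — s0:{Q}; s1:{P,Q}.
s0 ⊮ (¬P → ¬Q) → (Q → P): already at s0 itself, s0 ⊩ ¬P → ¬Q but s0 ⊮ Q → P.
s0 ⊮ Q → P: already at s0 itself, s0 ⊩ Q but s0 ⊮ P.
s0 lacks atom P, so s0 ⊮ P.
So the root s0 does not force the formula.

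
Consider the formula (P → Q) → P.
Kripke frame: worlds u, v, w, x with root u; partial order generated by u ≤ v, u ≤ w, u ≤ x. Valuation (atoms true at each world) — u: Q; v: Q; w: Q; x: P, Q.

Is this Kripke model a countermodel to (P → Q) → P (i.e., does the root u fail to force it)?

Yes

u ⊮ (P → Q) → P: already at u itself, u ⊩ P → Q but u ⊮ P.
u lacks atom P, so u ⊮ P.
So the root u does not force (P → Q) → P; the model is a countermodel.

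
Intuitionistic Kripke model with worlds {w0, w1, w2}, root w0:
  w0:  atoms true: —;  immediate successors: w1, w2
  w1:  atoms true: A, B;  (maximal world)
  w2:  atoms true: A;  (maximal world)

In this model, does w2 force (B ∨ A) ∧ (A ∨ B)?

Yes

w2 ⊩ (B ∨ A) ∧ (A ∨ B) since w2 forces both conjuncts.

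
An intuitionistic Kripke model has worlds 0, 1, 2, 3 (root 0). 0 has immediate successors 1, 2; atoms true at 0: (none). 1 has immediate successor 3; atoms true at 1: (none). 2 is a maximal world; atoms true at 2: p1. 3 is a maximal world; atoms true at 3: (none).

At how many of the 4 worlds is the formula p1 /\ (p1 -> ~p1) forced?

0

0: does not force it — 0 ||-/- p1 /\ (p1 -> ~p1) since 0 fails p1.
1: does not force it — 1 ||-/- p1 /\ (p1 -> ~p1) since 1 fails p1.
2: does not force it.
3: does not force it.
Worlds forcing the formula: { }.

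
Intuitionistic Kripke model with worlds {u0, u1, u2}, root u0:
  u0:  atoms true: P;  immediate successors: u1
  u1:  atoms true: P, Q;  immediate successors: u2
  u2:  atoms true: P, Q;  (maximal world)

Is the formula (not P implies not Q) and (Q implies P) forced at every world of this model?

u0 forces (not P implies not Q) and (Q implies P) since u0 forces both conjuncts.
Since the root u0 forces (not P implies not Q) and (Q implies P) and forcing is persistent (monotone upward), every world forces it.

Yes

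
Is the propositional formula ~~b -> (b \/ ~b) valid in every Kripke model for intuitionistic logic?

No

This is a variant of double-negation elimination (deriving excluded middle from double negation), which is not intuitionistically valid.
A Kripke countermodel: worlds 0, 1; order generated by 0 <= 1; atoms true at each world — 0:{}; 1:{b}.
0 ||-/- ~~b -> (b \/ ~b): already at 0 itself, 0 ||- ~~b but 0 ||-/- b \/ ~b.
0 ||-/- b \/ ~b: neither disjunct is forced at 0.
0 lacks atom b, so 0 ||-/- b.
So the root 0 does not force the formula.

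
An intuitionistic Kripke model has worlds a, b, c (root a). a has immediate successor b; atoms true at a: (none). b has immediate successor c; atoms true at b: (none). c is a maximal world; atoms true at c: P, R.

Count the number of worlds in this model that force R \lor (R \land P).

1

a: does not force it — a \nVdash R \lor (R \land P): neither disjunct is forced at a.
b: does not force it — b \nVdash R \lor (R \land P): neither disjunct is forced at b.
c: forces it.
Worlds forcing the formula: {c}.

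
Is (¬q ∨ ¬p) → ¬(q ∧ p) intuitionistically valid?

Yes

This is a constructively valid De Morgan direction (disjunction of negations to negated conjunction), which is intuitionistically derivable.
If ¬q holds at a world then no accessible world forces q, hence none forces q ∧ p; likewise for ¬p.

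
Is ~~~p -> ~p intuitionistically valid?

Yes

This is triple-negation reduction, which is intuitionistically derivable.
Assume ~~~p and suppose p. Then ~~p (double-negation introduction), contradicting ~~~p. So ~p.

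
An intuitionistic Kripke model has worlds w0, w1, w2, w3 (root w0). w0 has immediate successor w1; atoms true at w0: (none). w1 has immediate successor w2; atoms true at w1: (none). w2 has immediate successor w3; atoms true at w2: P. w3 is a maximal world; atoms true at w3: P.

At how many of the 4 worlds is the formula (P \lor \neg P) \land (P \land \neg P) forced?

0

w0: does not force it — w0 \nVdash (P \lor \neg P) \land (P \land \neg P) since w0 fails P \lor \neg P.
w1: does not force it — w1 \nVdash (P \lor \neg P) \land (P \land \neg P) since w1 fails P \lor \neg P.
w2: does not force it.
w3: does not force it.
Worlds forcing the formula: { }.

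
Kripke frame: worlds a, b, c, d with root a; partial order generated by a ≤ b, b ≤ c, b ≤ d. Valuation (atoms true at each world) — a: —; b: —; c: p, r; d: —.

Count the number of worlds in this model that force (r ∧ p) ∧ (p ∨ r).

a: does not force it — a ⊮ (r ∧ p) ∧ (p ∨ r) since a fails r ∧ p.
b: does not force it — b ⊮ (r ∧ p) ∧ (p ∨ r) since b fails r ∧ p.
c: forces it.
d: does not force it.
Worlds forcing the formula: {c}.

1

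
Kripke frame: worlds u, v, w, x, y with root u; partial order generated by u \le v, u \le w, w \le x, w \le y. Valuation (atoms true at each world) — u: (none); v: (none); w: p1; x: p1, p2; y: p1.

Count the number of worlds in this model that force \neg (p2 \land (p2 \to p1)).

u: does not force it — u \nVdash \neg (p2 \land (p2 \to p1)) since x is accessible from u and x \Vdash p2 \land (p2 \to p1).
v: forces it.
w: does not force it — w \nVdash \neg (p2 \land (p2 \to p1)) since x is accessible from w and x \Vdash p2 \land (p2 \to p1).
x: does not force it — x \nVdash \neg (p2 \land (p2 \to p1)) since x is accessible from x and x \Vdash p2 \land (p2 \to p1).
y: forces it.
Worlds forcing the formula: {v, y}.

2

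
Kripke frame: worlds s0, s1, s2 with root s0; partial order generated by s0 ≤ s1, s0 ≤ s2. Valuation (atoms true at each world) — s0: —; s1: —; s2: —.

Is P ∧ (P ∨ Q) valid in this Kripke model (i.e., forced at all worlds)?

No

Not every world: s0 ⊮ P ∧ (P ∨ Q).
s0 ⊮ P ∧ (P ∨ Q) since s0 fails P.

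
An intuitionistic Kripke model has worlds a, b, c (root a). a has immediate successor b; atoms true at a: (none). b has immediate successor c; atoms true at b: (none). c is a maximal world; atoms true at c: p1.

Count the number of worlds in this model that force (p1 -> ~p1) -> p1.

3

a: forces it.
b: forces it.
c: forces it.
Worlds forcing the formula: {a, b, c}.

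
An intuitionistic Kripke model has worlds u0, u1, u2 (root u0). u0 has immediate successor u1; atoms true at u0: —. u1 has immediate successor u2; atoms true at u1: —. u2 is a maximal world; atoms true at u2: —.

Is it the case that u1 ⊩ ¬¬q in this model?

u1 ⊮ ¬¬q since u1 is accessible from u1 and u1 ⊩ ¬q.
u1 ⊩ ¬q: no world accessible from u1 forces q.

No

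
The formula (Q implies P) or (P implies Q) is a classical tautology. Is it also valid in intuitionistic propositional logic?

No

This is the Gödel–Dummett linearity axiom, which is not intuitionistically valid.
A Kripke countermodel: worlds 0, 1, 2; order generated by 0 <= 1, 0 <= 2; atoms true at each world — 0:{}; 1:{Q}; 2:{P}.
0 does not force (Q implies P) or (P implies Q): neither disjunct is forced at 0.
0 does not force Q implies P: at the accessible world 1, 1 forces Q but 1 does not force P.
1 lacks atom P, so 1 does not force P.
So the root 0 does not force the formula.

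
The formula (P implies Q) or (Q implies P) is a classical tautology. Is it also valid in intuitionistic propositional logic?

No

This is the Gödel–Dummett linearity axiom, which is not intuitionistically valid.
A Kripke countermodel: worlds s0, s1, s2; order generated by s0 <= s1, s0 <= s2; atoms true at each world — s0:{}; s1:{P}; s2:{Q}.
s0 does not force (P implies Q) or (Q implies P): neither disjunct is forced at s0.
s0 does not force P implies Q: at the accessible world s1, s1 forces P but s1 does not force Q.
s1 lacks atom Q, so s1 does not force Q.
So the root s0 does not force the formula.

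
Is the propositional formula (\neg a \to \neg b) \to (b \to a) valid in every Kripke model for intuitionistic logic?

This is the converse of contraposition, which is not intuitionistically valid.
A Kripke countermodel: worlds u, v; order generated by u \le v; atoms true at each world — u:{b}; v:{a,b}.
u \nVdash (\neg a \to \neg b) \to (b \to a): already at u itself, u \Vdash \neg a \to \neg b but u \nVdash b \to a.
u \nVdash b \to a: already at u itself, u \Vdash b but u \nVdash a.
u lacks atom a, so u \nVdash a.
So the root u does not force the formula.

No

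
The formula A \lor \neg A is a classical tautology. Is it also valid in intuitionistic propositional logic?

No

This is the law of excluded middle, which is not intuitionistically valid.
A Kripke countermodel: worlds w0, w1; order generated by w0 \le w1; atoms true at each world — w0:{}; w1:{A}.
w0 \nVdash A \lor \neg A: neither disjunct is forced at w0.
w0 lacks atom A, so w0 \nVdash A.
So the root w0 does not force the formula.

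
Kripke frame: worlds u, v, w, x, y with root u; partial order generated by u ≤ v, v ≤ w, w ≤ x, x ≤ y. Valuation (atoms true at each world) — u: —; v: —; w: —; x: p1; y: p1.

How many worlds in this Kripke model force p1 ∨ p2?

u: does not force it — u ⊮ p1 ∨ p2: neither disjunct is forced at u.
v: does not force it — v ⊮ p1 ∨ p2: neither disjunct is forced at v.
w: does not force it.
x: forces it.
y: forces it.
Worlds forcing the formula: {x, y}.

2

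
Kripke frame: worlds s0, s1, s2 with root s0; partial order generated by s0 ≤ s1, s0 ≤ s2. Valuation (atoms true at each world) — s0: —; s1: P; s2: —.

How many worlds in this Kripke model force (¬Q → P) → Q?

1

s0: does not force it — s0 ⊮ (¬Q → P) → Q: at the accessible world s1, s1 ⊩ ¬Q → P but s1 ⊮ Q.
s1: does not force it — s1 ⊮ (¬Q → P) → Q: already at s1 itself, s1 ⊩ ¬Q → P but s1 ⊮ Q.
s2: forces it.
Worlds forcing the formula: {s2}.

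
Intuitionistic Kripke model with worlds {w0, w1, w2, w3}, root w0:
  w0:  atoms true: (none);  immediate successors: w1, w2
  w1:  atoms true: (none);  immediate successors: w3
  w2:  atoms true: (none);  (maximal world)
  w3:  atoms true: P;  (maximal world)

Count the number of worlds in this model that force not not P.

2

w0: does not force it — w0 does not force not not P since w2 is accessible from w0 and w2 forces not P.
w1: forces it.
w2: does not force it — w2 does not force not not P since w2 is accessible from w2 and w2 forces not P.
w3: forces it.
Worlds forcing the formula: {w1, w3}.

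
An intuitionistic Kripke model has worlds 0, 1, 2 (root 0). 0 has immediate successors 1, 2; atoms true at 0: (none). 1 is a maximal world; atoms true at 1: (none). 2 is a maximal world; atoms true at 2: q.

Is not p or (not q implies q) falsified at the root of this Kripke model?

No

0 forces not p or (not q implies q) via the disjunct not p.
So the root 0 forces not p or (not q implies q); the model is not a countermodel.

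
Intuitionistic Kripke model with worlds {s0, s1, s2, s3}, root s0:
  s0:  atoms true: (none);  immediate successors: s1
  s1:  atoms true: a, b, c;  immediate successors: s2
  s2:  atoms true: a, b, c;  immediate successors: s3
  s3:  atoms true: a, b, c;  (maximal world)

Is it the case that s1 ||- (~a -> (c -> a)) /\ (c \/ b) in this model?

Yes

s1 ||- (~a -> (c -> a)) /\ (c \/ b) since s1 forces both conjuncts.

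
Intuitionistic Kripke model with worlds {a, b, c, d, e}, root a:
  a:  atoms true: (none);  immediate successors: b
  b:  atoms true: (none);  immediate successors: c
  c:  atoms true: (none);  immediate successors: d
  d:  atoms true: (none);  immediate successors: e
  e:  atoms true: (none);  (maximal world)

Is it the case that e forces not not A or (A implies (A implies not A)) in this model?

e forces not not A or (A implies (A implies not A)) via the disjunct A implies (A implies not A).

Yes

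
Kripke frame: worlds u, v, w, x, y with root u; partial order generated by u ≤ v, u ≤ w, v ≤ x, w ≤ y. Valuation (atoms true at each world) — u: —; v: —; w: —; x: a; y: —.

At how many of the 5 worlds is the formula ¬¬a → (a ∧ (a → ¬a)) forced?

u: does not force it — u ⊮ ¬¬a → (a ∧ (a → ¬a)): at the accessible world v, v ⊩ ¬¬a but v ⊮ a ∧ (a → ¬a).
v: does not force it — v ⊮ ¬¬a → (a ∧ (a → ¬a)): already at v itself, v ⊩ ¬¬a but v ⊮ a ∧ (a → ¬a).
w: forces it.
x: does not force it — x ⊮ ¬¬a → (a ∧ (a → ¬a)): already at x itself, x ⊩ ¬¬a but x ⊮ a ∧ (a → ¬a).
y: forces it.
Worlds forcing the formula: {w, y}.

2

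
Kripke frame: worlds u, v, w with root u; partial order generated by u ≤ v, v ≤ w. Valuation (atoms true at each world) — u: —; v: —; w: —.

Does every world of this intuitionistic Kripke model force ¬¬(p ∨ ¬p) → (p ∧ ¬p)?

No

Not every world: u ⊮ ¬¬(p ∨ ¬p) → (p ∧ ¬p).
u ⊮ ¬¬(p ∨ ¬p) → (p ∧ ¬p): already at u itself, u ⊩ ¬¬(p ∨ ¬p) but u ⊮ p ∧ ¬p.
u ⊮ p ∧ ¬p since u fails p.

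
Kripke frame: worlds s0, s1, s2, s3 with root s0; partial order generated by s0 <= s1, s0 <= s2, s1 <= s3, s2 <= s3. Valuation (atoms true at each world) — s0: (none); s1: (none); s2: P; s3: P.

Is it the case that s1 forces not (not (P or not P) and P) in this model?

Yes

s1 forces not (not (P or not P) and P): no world accessible from s1 forces not (P or not P) and P.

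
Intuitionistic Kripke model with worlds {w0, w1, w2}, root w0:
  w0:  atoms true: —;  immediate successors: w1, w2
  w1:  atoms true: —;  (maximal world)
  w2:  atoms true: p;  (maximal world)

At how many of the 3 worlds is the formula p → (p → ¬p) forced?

1

w0: does not force it — w0 ⊮ p → (p → ¬p): at the accessible world w2, w2 ⊩ p but w2 ⊮ p → ¬p.
w1: forces it.
w2: does not force it — w2 ⊮ p → (p → ¬p): already at w2 itself, w2 ⊩ p but w2 ⊮ p → ¬p.
Worlds forcing the formula: {w1}.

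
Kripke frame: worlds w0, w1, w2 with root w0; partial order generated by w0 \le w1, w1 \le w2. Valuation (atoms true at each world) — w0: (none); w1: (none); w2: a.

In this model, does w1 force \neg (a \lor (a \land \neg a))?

w1 \nVdash \neg (a \lor (a \land \neg a)) since w2 is accessible from w1 and w2 \Vdash a \lor (a \land \neg a).
w2 \Vdash a \lor (a \land \neg a) via the disjunct a.

No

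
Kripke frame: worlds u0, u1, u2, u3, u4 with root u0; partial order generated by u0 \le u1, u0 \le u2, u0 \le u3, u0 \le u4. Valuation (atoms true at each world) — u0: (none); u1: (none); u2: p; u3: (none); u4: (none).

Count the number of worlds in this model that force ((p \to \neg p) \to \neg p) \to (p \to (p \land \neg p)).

3

u0: does not force it — u0 \nVdash ((p \to \neg p) \to \neg p) \to (p \to (p \land \neg p)): already at u0 itself, u0 \Vdash (p \to \neg p) \to \neg p but u0 \nVdash p \to (p \land \neg p).
u1: forces it.
u2: does not force it — u2 \nVdash ((p \to \neg p) \to \neg p) \to (p \to (p \land \neg p)): already at u2 itself, u2 \Vdash (p \to \neg p) \to \neg p but u2 \nVdash p \to (p \land \neg p).
u3: forces it.
u4: forces it.
Worlds forcing the formula: {u1, u3, u4}.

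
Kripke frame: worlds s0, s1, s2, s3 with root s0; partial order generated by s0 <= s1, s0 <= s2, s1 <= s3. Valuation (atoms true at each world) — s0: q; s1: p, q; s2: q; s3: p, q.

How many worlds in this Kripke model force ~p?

s0: does not force it — s0 ||-/- ~p since s1 is accessible from s0 and s1 ||- p.
s1: does not force it — s1 ||-/- ~p since s1 is accessible from s1 and s1 ||- p.
s2: forces it.
s3: does not force it — s3 ||-/- ~p since s3 is accessible from s3 and s3 ||- p.
Worlds forcing the formula: {s2}.

1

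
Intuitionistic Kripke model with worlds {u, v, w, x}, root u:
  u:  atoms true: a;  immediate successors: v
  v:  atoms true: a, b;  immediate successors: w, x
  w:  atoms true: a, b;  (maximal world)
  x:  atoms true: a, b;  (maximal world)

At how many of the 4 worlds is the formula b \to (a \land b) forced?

4

u: forces it.
v: forces it.
w: forces it.
x: forces it.
Worlds forcing the formula: {u, v, w, x}.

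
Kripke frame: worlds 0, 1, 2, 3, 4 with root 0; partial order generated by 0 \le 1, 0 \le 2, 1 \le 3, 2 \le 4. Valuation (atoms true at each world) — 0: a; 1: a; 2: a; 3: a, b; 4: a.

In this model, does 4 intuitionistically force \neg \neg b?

No

4 \nVdash \neg \neg b since 4 is accessible from 4 and 4 \Vdash \neg b.
4 \Vdash \neg b: no world accessible from 4 forces b.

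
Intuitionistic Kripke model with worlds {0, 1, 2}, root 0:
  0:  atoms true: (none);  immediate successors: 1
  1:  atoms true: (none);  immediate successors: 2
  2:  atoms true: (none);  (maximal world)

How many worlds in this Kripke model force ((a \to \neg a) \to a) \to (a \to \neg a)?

3

0: forces it.
1: forces it.
2: forces it.
Worlds forcing the formula: {0, 1, 2}.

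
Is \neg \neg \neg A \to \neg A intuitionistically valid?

This is triple-negation reduction, which is intuitionistically derivable.
Assume \neg \neg \neg A and suppose A. Then \neg \neg A (double-negation introduction), contradicting \neg \neg \neg A. So \neg A.

Yes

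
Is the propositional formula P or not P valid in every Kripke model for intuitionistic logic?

No

This is the law of excluded middle, which is not intuitionistically valid.
A Kripke countermodel: worlds 0, 1; order generated by 0 <= 1; atoms true at each world — 0:{}; 1:{P}.
0 does not force P or not P: neither disjunct is forced at 0.
0 lacks atom P, so 0 does not force P.
So the root 0 does not force the formula.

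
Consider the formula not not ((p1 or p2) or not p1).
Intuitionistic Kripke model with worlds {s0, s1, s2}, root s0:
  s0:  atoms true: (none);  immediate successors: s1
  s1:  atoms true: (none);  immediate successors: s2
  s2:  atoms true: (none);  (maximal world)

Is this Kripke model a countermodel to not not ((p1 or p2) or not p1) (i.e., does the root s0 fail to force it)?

s0 forces not not ((p1 or p2) or not p1): no world accessible from s0 forces not ((p1 or p2) or not p1).
So the root s0 forces not not ((p1 or p2) or not p1); the model is not a countermodel.

No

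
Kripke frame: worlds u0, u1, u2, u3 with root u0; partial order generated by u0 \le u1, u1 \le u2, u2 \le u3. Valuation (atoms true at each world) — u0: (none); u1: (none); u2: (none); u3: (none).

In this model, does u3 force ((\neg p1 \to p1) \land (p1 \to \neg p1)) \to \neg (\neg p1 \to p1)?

u3 \Vdash ((\neg p1 \to p1) \land (p1 \to \neg p1)) \to \neg (\neg p1 \to p1) vacuously: no world accessible from u3 forces the antecedent (\neg p1 \to p1) \land (p1 \to \neg p1).

Yes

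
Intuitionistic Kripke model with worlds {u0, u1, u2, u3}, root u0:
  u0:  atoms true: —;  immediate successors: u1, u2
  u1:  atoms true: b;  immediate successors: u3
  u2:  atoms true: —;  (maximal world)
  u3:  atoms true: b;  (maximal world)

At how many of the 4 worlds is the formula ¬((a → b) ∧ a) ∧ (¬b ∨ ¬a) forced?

u0: forces it.
u1: forces it.
u2: forces it.
u3: forces it.
Worlds forcing the formula: {u0, u1, u2, u3}.

4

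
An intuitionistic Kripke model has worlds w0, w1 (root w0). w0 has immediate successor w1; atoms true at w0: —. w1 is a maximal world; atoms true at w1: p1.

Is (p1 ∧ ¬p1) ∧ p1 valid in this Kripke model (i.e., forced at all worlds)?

No

Not every world: w0 ⊮ (p1 ∧ ¬p1) ∧ p1.
w0 ⊮ (p1 ∧ ¬p1) ∧ p1 since w0 fails p1 ∧ ¬p1.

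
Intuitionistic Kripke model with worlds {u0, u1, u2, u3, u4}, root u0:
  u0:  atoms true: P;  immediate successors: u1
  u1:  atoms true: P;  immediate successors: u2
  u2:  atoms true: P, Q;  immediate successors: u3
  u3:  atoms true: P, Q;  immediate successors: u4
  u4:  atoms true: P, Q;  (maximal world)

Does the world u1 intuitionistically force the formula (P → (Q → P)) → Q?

u1 ⊮ (P → (Q → P)) → Q: already at u1 itself, u1 ⊩ P → (Q → P) but u1 ⊮ Q.
u1 lacks atom Q, so u1 ⊮ Q.

No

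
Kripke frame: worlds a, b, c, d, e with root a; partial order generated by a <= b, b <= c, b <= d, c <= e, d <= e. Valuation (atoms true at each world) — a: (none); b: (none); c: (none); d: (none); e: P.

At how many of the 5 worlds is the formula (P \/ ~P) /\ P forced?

a: does not force it — a ||-/- (P \/ ~P) /\ P since a fails P \/ ~P.
b: does not force it — b ||-/- (P \/ ~P) /\ P since b fails P \/ ~P.
c: does not force it.
d: does not force it.
e: forces it.
Worlds forcing the formula: {e}.

1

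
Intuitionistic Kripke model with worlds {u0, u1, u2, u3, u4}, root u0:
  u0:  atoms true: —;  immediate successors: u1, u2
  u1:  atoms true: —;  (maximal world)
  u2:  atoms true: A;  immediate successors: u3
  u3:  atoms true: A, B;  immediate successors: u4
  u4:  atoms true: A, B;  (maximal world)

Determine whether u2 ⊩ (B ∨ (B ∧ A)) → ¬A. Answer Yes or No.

u2 ⊮ (B ∨ (B ∧ A)) → ¬A: at the accessible world u3, u3 ⊩ B ∨ (B ∧ A) but u3 ⊮ ¬A.
u3 ⊮ ¬A since u3 is accessible from u3 and u3 ⊩ A.

No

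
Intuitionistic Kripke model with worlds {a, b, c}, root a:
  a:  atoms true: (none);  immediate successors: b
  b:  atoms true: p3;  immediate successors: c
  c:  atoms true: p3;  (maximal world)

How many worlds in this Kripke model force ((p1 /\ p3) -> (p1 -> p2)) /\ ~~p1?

a: does not force it — a ||-/- ((p1 /\ p3) -> (p1 -> p2)) /\ ~~p1 since a fails ~~p1.
b: does not force it — b ||-/- ((p1 /\ p3) -> (p1 -> p2)) /\ ~~p1 since b fails ~~p1.
c: does not force it.
Worlds forcing the formula: { }.

0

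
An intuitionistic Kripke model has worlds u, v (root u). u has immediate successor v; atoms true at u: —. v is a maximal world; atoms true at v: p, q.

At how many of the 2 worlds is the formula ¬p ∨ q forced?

1

u: does not force it — u ⊮ ¬p ∨ q: neither disjunct is forced at u.
v: forces it.
Worlds forcing the formula: {v}.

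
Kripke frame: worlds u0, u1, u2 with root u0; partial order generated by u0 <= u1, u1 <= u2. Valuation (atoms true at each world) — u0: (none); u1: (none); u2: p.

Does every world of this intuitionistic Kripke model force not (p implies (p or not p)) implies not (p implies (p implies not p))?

Yes

u0 forces not (p implies (p or not p)) implies not (p implies (p implies not p)) vacuously: no world accessible from u0 forces the antecedent not (p implies (p or not p)).
Since the root u0 forces not (p implies (p or not p)) implies not (p implies (p implies not p)) and forcing is persistent (monotone upward), every world forces it.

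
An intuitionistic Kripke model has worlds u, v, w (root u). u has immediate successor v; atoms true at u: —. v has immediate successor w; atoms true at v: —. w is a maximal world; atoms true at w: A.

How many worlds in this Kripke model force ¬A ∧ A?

0

u: does not force it — u ⊮ ¬A ∧ A since u fails ¬A.
v: does not force it — v ⊮ ¬A ∧ A since v fails ¬A.
w: does not force it.
Worlds forcing the formula: { }.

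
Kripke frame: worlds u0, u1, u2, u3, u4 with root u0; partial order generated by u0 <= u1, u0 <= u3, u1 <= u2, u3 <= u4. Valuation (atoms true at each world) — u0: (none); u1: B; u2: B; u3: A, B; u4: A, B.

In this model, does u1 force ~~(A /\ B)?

No

u1 ||-/- ~~(A /\ B) since u1 is accessible from u1 and u1 ||- ~(A /\ B).
u1 ||- ~(A /\ B): no world accessible from u1 forces A /\ B.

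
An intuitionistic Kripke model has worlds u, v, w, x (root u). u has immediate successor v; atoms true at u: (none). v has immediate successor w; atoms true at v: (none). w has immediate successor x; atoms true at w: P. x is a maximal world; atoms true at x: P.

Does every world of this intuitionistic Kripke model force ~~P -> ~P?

No

Not every world: u ||-/- ~~P -> ~P.
u ||-/- ~~P -> ~P: already at u itself, u ||- ~~P but u ||-/- ~P.
u ||-/- ~P since w is accessible from u and w ||- P.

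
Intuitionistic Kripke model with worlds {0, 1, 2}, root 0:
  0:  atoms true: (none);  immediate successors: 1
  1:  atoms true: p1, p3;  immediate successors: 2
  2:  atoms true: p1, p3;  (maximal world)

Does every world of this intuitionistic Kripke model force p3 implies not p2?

Yes

0 forces p3 implies not p2: every world accessible from 0 that forces p3 (namely 1, 2) also forces not p2.
Since the root 0 forces p3 implies not p2 and forcing is persistent (monotone upward), every world forces it.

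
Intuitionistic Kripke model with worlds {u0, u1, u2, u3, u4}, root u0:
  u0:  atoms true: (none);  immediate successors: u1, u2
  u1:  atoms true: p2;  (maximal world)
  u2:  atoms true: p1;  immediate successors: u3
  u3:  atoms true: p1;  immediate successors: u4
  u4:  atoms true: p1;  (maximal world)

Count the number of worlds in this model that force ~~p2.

1

u0: does not force it — u0 ||-/- ~~p2 since u2 is accessible from u0 and u2 ||- ~p2.
u1: forces it.
u2: does not force it — u2 ||-/- ~~p2 since u2 is accessible from u2 and u2 ||- ~p2.
u3: does not force it.
u4: does not force it.
Worlds forcing the formula: {u1}.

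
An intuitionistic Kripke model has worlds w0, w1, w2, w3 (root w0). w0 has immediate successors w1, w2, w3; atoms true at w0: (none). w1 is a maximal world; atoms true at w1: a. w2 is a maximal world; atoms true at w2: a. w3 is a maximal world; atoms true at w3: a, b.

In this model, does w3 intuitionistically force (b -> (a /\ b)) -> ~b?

No

w3 ||-/- (b -> (a /\ b)) -> ~b: already at w3 itself, w3 ||- b -> (a /\ b) but w3 ||-/- ~b.
w3 ||-/- ~b since w3 is accessible from w3 and w3 ||- b.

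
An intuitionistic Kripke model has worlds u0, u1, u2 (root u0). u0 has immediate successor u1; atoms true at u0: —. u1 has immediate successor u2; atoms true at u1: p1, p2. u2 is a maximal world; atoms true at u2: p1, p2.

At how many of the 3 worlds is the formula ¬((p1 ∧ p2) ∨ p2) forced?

u0: does not force it — u0 ⊮ ¬((p1 ∧ p2) ∨ p2) since u1 is accessible from u0 and u1 ⊩ (p1 ∧ p2) ∨ p2.
u1: does not force it — u1 ⊮ ¬((p1 ∧ p2) ∨ p2) since u1 is accessible from u1 and u1 ⊩ (p1 ∧ p2) ∨ p2.
u2: does not force it — u2 ⊮ ¬((p1 ∧ p2) ∨ p2) since u2 is accessible from u2 and u2 ⊩ (p1 ∧ p2) ∨ p2.
Worlds forcing the formula: { }.

0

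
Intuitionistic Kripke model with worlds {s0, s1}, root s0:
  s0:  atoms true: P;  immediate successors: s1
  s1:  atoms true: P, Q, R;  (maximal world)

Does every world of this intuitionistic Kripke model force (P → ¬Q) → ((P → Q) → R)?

Yes

s0 ⊩ (P → ¬Q) → ((P → Q) → R) vacuously: no world accessible from s0 forces the antecedent P → ¬Q.
Since the root s0 forces (P → ¬Q) → ((P → Q) → R) and forcing is persistent (monotone upward), every world forces it.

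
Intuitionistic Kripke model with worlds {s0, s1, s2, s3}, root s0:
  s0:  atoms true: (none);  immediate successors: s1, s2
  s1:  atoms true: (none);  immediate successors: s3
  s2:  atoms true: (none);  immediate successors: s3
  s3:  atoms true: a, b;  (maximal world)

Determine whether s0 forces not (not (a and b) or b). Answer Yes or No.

s0 does not force not (not (a and b) or b) since s3 is accessible from s0 and s3 forces not (a and b) or b.
s3 forces not (a and b) or b via the disjunct b.

No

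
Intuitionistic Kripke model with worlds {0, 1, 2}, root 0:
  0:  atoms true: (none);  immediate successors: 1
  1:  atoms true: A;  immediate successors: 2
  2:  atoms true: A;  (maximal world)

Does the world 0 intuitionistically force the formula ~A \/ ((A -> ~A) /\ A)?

0 ||-/- ~A \/ ((A -> ~A) /\ A): neither disjunct is forced at 0.
0 ||-/- ~A since 1 is accessible from 0 and 1 ||- A.

No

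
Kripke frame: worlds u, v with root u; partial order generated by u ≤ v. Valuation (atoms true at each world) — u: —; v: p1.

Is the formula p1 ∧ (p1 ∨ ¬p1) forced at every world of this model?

No

Not every world: u ⊮ p1 ∧ (p1 ∨ ¬p1).
u ⊮ p1 ∧ (p1 ∨ ¬p1) since u fails p1.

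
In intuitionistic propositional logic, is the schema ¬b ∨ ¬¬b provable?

This is the weak law of excluded middle, which is not intuitionistically valid.
A Kripke countermodel: worlds 0, 1, 2; order generated by 0 ≤ 1, 0 ≤ 2; atoms true at each world — 0:{}; 1:{b}; 2:{}.
0 ⊮ ¬b ∨ ¬¬b: neither disjunct is forced at 0.
0 ⊮ ¬b since 1 is accessible from 0 and 1 ⊩ b.
So the root 0 does not force the formula.

No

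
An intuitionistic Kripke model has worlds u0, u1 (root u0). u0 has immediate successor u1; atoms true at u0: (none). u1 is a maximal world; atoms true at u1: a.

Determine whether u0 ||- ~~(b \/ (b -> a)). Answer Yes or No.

Yes

u0 ||- ~~(b \/ (b -> a)): no world accessible from u0 forces ~(b \/ (b -> a)).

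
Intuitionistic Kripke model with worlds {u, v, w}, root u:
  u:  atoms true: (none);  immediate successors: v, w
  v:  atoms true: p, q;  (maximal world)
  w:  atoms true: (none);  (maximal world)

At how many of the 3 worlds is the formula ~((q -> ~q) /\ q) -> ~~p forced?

1

u: does not force it — u ||-/- ~((q -> ~q) /\ q) -> ~~p: already at u itself, u ||- ~((q -> ~q) /\ q) but u ||-/- ~~p.
v: forces it.
w: does not force it — w ||-/- ~((q -> ~q) /\ q) -> ~~p: already at w itself, w ||- ~((q -> ~q) /\ q) but w ||-/- ~~p.
Worlds forcing the formula: {v}.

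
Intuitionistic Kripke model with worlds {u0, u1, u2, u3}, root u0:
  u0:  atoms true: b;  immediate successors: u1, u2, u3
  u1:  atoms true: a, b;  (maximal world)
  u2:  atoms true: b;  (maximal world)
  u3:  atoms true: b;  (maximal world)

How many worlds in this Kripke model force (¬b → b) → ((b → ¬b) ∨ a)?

u0: does not force it — u0 ⊮ (¬b → b) → ((b → ¬b) ∨ a): already at u0 itself, u0 ⊩ ¬b → b but u0 ⊮ (b → ¬b) ∨ a.
u1: forces it.
u2: does not force it — u2 ⊮ (¬b → b) → ((b → ¬b) ∨ a): already at u2 itself, u2 ⊩ ¬b → b but u2 ⊮ (b → ¬b) ∨ a.
u3: does not force it.
Worlds forcing the formula: {u1}.

1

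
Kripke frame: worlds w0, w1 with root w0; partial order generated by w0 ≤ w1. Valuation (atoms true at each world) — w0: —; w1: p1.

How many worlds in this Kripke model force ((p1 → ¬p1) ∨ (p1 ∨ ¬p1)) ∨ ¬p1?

w0: does not force it — w0 ⊮ ((p1 → ¬p1) ∨ (p1 ∨ ¬p1)) ∨ ¬p1: neither disjunct is forced at w0.
w1: forces it.
Worlds forcing the formula: {w1}.

1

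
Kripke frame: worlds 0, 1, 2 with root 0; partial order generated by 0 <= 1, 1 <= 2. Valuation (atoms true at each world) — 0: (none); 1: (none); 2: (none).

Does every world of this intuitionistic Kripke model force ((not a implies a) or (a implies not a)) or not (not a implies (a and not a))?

0 forces ((not a implies a) or (a implies not a)) or not (not a implies (a and not a)) via the disjunct (not a implies a) or (a implies not a).
Since the root 0 forces ((not a implies a) or (a implies not a)) or not (not a implies (a and not a)) and forcing is persistent (monotone upward), every world forces it.

Yes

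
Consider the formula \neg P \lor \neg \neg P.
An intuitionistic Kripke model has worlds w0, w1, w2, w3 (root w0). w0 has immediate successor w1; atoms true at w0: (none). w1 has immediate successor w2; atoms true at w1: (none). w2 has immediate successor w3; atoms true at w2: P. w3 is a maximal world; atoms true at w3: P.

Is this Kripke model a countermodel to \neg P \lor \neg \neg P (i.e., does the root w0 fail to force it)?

No

w0 \Vdash \neg P \lor \neg \neg P via the disjunct \neg \neg P.
So the root w0 forces \neg P \lor \neg \neg P; the model is not a countermodel.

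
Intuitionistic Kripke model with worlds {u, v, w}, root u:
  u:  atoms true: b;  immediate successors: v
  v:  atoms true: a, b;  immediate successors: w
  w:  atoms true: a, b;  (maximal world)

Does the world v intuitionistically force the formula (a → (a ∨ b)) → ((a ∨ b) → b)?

v ⊩ (a → (a ∨ b)) → ((a ∨ b) → b): every world accessible from v that forces a → (a ∨ b) (namely v, w) also forces (a ∨ b) → b.

Yes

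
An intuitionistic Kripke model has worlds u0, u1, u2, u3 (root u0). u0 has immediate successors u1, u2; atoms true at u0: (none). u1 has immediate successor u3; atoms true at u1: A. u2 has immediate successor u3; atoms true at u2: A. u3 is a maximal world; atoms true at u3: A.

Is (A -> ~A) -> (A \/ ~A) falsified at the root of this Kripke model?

No

u0 ||- (A -> ~A) -> (A \/ ~A) vacuously: no world accessible from u0 forces the antecedent A -> ~A.
So the root u0 forces (A -> ~A) -> (A \/ ~A); the model is not a countermodel.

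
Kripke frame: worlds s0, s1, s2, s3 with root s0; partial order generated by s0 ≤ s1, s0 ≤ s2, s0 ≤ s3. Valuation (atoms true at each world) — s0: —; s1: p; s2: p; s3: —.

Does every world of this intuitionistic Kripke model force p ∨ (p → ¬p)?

No

Not every world: s0 ⊮ p ∨ (p → ¬p).
s0 ⊮ p ∨ (p → ¬p): neither disjunct is forced at s0.
s0 lacks atom p, so s0 ⊮ p.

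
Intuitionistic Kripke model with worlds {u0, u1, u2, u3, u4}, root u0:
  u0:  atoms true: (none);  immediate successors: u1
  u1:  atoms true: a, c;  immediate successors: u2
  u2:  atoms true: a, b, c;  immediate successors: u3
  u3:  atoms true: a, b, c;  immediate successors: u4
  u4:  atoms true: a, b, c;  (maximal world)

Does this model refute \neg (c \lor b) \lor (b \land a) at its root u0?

u0 \nVdash \neg (c \lor b) \lor (b \land a): neither disjunct is forced at u0.
u0 \nVdash \neg (c \lor b) since u1 is accessible from u0 and u1 \Vdash c \lor b.
u1 \Vdash c \lor b via the disjunct c.
So the root u0 does not force \neg (c \lor b) \lor (b \land a); the model is a countermodel.

Yes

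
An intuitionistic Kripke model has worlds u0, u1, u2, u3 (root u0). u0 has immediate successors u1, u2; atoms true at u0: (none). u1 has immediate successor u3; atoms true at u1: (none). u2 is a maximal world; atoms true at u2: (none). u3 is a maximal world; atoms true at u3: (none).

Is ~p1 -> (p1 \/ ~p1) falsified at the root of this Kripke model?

No

u0 ||- ~p1 -> (p1 \/ ~p1): every world accessible from u0 that forces ~p1 (namely u0, u1, u2, u3) also forces p1 \/ ~p1.
So the root u0 forces ~p1 -> (p1 \/ ~p1); the model is not a countermodel.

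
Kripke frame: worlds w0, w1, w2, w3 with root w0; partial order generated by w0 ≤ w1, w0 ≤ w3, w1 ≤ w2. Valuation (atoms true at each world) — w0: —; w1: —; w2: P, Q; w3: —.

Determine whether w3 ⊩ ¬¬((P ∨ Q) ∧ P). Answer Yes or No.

No

w3 ⊮ ¬¬((P ∨ Q) ∧ P) since w3 is accessible from w3 and w3 ⊩ ¬((P ∨ Q) ∧ P).
w3 ⊩ ¬((P ∨ Q) ∧ P): no world accessible from w3 forces (P ∨ Q) ∧ P.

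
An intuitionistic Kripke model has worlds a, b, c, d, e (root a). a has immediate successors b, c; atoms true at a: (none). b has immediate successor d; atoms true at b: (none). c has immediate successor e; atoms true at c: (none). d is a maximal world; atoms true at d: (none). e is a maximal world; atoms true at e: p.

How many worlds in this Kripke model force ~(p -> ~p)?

a: does not force it — a ||-/- ~(p -> ~p) since b is accessible from a and b ||- p -> ~p.
b: does not force it — b ||-/- ~(p -> ~p) since b is accessible from b and b ||- p -> ~p.
c: forces it.
d: does not force it.
e: forces it.
Worlds forcing the formula: {c, e}.

2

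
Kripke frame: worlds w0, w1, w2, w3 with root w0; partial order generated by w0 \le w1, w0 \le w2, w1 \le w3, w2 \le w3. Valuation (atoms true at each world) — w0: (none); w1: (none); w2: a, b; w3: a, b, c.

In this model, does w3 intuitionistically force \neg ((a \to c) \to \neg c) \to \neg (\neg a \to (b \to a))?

w3 \nVdash \neg ((a \to c) \to \neg c) \to \neg (\neg a \to (b \to a)): already at w3 itself, w3 \Vdash \neg ((a \to c) \to \neg c) but w3 \nVdash \neg (\neg a \to (b \to a)).
w3 \nVdash \neg (\neg a \to (b \to a)) since w3 is accessible from w3 and w3 \Vdash \neg a \to (b \to a).
w3 \Vdash \neg a \to (b \to a) vacuously: no world accessible from w3 forces the antecedent \neg a.

No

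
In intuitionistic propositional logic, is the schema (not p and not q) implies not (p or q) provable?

Yes

This is a constructively valid De Morgan direction (conjunction of negations to negated disjunction), which is intuitionistically derivable.
If both not p and not q hold at a world, no accessible world forces p or forces q, so none forces p or q.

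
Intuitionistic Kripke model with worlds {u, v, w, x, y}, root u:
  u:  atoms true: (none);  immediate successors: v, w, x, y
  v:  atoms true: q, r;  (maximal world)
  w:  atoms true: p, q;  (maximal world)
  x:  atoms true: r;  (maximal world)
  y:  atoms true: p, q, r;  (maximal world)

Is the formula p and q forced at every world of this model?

No

Not every world: u does not force p and q.
u does not force p and q since u fails p.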